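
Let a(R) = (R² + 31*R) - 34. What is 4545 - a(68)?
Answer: -2153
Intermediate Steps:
a(R) = -34 + R² + 31*R
4545 - a(68) = 4545 - (-34 + 68² + 31*68) = 4545 - (-34 + 4624 + 2108) = 4545 - 1*6698 = 4545 - 6698 = -2153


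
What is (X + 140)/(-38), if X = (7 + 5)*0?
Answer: -70/19 ≈ -3.6842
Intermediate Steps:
X = 0 (X = 12*0 = 0)
(X + 140)/(-38) = (0 + 140)/(-38) = -1/38*140 = -70/19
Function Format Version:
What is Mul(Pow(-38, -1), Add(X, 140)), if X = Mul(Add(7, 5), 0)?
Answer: Rational(-70, 19) ≈ -3.6842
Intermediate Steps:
X = 0 (X = Mul(12, 0) = 0)
Mul(Pow(-38, -1), Add(X, 140)) = Mul(Pow(-38, -1), Add(0, 140)) = Mul(Rational(-1, 38), 140) = Rational(-70, 19)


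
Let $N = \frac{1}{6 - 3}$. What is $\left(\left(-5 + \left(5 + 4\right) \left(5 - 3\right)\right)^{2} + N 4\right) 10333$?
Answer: $\frac{5280163}{3} \approx 1.7601 \cdot 10^{6}$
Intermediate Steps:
$N = \frac{1}{3} \approx 0.33333$
$\left(\left(-5 + \left(5 + 4\right) \left(5 - 3\right)\right)^{2} + N 4\right) 10333 = \left(\left(-5 + \left(5 + 4\right) \left(5 - 3\right)\right)^{2} + \frac{1}{3} \cdot 4\right) 10333 = \left(\left(-5 + 9 \cdot 2\right)^{2} + \frac{4}{3}\right) 10333 = \left(\left(-5 + 18\right)^{2} + \frac{4}{3}\right) 10333 = \left(13^{2} + \frac{4}{3}\right) 10333 = \left(169 + \frac{4}{3}\right) 10333 = \frac{511}{3} \cdot 10333 = \frac{5280163}{3}$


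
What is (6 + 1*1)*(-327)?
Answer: -2289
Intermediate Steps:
(6 + 1*1)*(-327) = (6 + 1)*(-327) = 7*(-327) = -2289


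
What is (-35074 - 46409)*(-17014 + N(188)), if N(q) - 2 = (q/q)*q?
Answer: 1370869992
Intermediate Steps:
N(q) = 2 + q (N(q) = 2 + (q/q)*q = 2 + 1*q = 2 + q)
(-35074 - 46409)*(-17014 + N(188)) = (-35074 - 46409)*(-17014 + (2 + 188)) = -81483*(-17014 + 190) = -81483*(-16824) = 1370869992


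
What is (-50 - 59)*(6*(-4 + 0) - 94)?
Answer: 12862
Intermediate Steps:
(-50 - 59)*(6*(-4 + 0) - 94) = -109*(6*(-4) - 94) = -109*(-24 - 94) = -109*(-118) = 12862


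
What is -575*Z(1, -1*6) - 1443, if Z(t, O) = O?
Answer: 2007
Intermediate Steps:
-575*Z(1, -1*6) - 1443 = -(-575)*6 - 1443 = -575*(-6) - 1443 = 3450 - 1443 = 2007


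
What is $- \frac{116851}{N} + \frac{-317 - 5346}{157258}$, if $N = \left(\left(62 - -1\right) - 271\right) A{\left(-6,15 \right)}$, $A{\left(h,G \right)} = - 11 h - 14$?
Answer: $\frac{9157251775}{850451264} \approx 10.768$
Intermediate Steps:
$A{\left(h,G \right)} = -14 - 11 h$
$N = -10816$ ($N = \left(\left(62 - -1\right) - 271\right) \left(-14 - -66\right) = \left(\left(62 + 1\right) - 271\right) \left(-14 + 66\right) = \left(63 - 271\right) 52 = \left(-208\right) 52 = -10816$)
$- \frac{116851}{N} + \frac{-317 - 5346}{157258} = - \frac{116851}{-10816} + \frac{-317 - 5346}{157258} = \left(-116851\right) \left(- \frac{1}{10816}\right) + \left(-317 - 5346\right) \frac{1}{157258} = \frac{116851}{10816} - \frac{5663}{157258} = \frac{9157251775}{850451264}$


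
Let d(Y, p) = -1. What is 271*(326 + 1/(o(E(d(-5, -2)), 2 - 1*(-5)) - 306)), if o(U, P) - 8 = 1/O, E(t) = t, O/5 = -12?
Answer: 1579698566/17881 ≈ 88345.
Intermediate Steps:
O = -60 (O = 5*(-12) = -60)
o(U, P) = 479/60 (o(U, P) = 8 + 1/(-60) = 8 - 1/60 = 479/60)
271*(326 + 1/(o(E(d(-5, -2)), 2 - 1*(-5)) - 306)) = 271*(326 + 1/(479/60 - 306)) = 271*(326 + 1/(-17881/60)) = 271*(326 - 60/17881) = 271*(5829146/17881) = 1579698566/17881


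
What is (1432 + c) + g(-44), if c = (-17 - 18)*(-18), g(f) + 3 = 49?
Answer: 2108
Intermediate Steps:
g(f) = 46 (g(f) = -3 + 49 = 46)
c = 630 (c = -35*(-18) = 630)
(1432 + c) + g(-44) = (1432 + 630) + 46 = 2062 + 46 = 2108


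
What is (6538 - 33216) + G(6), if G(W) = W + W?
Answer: -26666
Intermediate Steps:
G(W) = 2*W
(6538 - 33216) + G(6) = (6538 - 33216) + 2*6 = -26678 + 12 = -26666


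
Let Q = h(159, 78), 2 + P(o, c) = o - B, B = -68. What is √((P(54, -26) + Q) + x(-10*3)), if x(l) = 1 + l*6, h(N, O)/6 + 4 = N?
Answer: √871 ≈ 29.513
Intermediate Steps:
h(N, O) = -24 + 6*N
x(l) = 1 + 6*l
P(o, c) = 66 + o (P(o, c) = -2 + (o - 1*(-68)) = -2 + (o + 68) = -2 + (68 + o) = 66 + o)
Q = 930 (Q = -24 + 6*159 = -24 + 954 = 930)
√((P(54, -26) + Q) + x(-10*3)) = √(((66 + 54) + 930) + (1 + 6*(-10*3))) = √((120 + 930) + (1 + 6*(-30))) = √(1050 + (1 - 180)) = √(1050 - 179) = √871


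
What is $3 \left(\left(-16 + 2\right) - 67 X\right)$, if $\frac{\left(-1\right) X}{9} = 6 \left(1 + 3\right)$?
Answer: $43374$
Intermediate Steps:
$X = -216$ ($X = - 9 \cdot 6 \left(1 + 3\right) = - 9 \cdot 6 \cdot 4 = \left(-9\right) 24 = -216$)
$3 \left(\left(-16 + 2\right) - 67 X\right) = 3 \left(\left(-16 + 2\right) - -14472\right) = 3 \left(-14 + 14472\right) = 3 \cdot 14458 = 43374$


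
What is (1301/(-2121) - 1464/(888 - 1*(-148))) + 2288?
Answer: 179396341/78477 ≈ 2286.0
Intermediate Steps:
(1301/(-2121) - 1464/(888 - 1*(-148))) + 2288 = (1301*(-1/2121) - 1464/(888 + 148)) + 2288 = (-1301/2121 - 1464/1036) + 2288 = (-1301/2121 - 1464*1/1036) + 2288 = (-1301/2121 - 366/259) + 2288 = -159035/78477 + 2288 = 179396341/78477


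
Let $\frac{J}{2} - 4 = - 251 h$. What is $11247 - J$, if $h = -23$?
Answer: $-307$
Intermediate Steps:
$J = 11554$ ($J = 8 + 2 \left(\left(-251\right) \left(-23\right)\right) = 8 + 2 \cdot 5773 = 8 + 11546 = 11554$)
$11247 - J = 11247 - 11554 = -307$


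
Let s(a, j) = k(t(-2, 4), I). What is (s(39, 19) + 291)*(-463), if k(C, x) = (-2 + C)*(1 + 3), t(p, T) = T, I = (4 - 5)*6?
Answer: -138437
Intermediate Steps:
I = -6 (I = -1*6 = -6)
k(C, x) = -8 + 4*C (k(C, x) = (-2 + C)*4 = -8 + 4*C)
s(a, j) = 8 (s(a, j) = -8 + 4*4 = -8 + 16 = 8)
(s(39, 19) + 291)*(-463) = (8 + 291)*(-463) = 299*(-463) = -138437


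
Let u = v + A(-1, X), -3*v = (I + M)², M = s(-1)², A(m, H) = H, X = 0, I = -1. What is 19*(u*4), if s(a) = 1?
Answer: 0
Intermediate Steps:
M = 1 (M = 1² = 1)
v = 0 (v = -(-1 + 1)²/3 = -⅓*0² = -⅓*0 = 0)
u = 0 (u = 0 + 0 = 0)
19*(u*4) = 19*(0*4) = 19*0 = 0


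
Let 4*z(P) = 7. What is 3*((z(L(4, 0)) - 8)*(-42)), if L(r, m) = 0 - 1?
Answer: 1575/2 ≈ 787.50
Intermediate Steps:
L(r, m) = -1
z(P) = 7/4 (z(P) = (¼)*7 = 7/4)
3*((z(L(4, 0)) - 8)*(-42)) = 3*((7/4 - 8)*(-42)) = 3*(-25/4*(-42)) = 3*(525/2) = 1575/2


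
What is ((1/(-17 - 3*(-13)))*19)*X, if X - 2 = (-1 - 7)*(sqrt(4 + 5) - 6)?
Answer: 19/10 ≈ 1.9000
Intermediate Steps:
X = 26 (X = 2 + (-1 - 7)*(sqrt(4 + 5) - 6) = 2 - 8*(sqrt(9) - 6) = 2 - 8*(3 - 6) = 2 - 8*(-3) = 2 + 24 = 26)
((1/(-17 - 3*(-13)))*19)*X = ((1/(-17 - 3*(-13)))*19)*26 = ((-1/13/(-20))*19)*26 = (-1/20*(-1/13)*19)*26 = ((1/260)*19)*26 = (19/260)*26 = 19/10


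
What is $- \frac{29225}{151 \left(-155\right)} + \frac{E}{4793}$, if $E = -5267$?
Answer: $\frac{3360258}{22436033} \approx 0.14977$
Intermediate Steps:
$- \frac{29225}{151 \left(-155\right)} + \frac{E}{4793} = - \frac{29225}{151 \left(-155\right)} - \frac{5267}{4793} = - \frac{29225}{-23405} - \frac{5267}{4793} = \left(-29225\right) \left(- \frac{1}{23405}\right) - \frac{5267}{4793} = \frac{5845}{4681} - \frac{5267}{4793} = \frac{3360258}{22436033}$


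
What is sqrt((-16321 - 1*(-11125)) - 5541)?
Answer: 3*I*sqrt(1193) ≈ 103.62*I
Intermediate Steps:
sqrt((-16321 - 1*(-11125)) - 5541) = sqrt((-16321 + 11125) - 5541) = sqrt(-5196 - 5541) = sqrt(-10737) = 3*I*sqrt(1193)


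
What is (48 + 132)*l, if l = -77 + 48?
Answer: -5220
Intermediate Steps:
l = -29
(48 + 132)*l = (48 + 132)*(-29) = 180*(-29) = -5220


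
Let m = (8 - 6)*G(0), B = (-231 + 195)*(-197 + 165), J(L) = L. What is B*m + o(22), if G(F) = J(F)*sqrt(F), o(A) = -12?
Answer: -12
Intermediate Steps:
G(F) = F**(3/2) (G(F) = F*sqrt(F) = F**(3/2))
B = 1152 (B = -36*(-32) = 1152)
m = 0 (m = (8 - 6)*0**(3/2) = 2*0 = 0)
B*m + o(22) = 1152*0 - 12 = 0 - 12 = -12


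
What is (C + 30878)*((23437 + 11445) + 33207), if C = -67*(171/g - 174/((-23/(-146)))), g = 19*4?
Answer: 656049702931/92 ≈ 7.1310e+9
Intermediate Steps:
g = 76
C = 6794403/92 (C = -67*(171/76 - 174/((-23/(-146)))) = -67*(171*(1/76) - 174/((-23*(-1/146)))) = -67*(9/4 - 174/23/146) = -67*(9/4 - 174*146/23) = -67*(9/4 - 25404/23) = -67*(-101409/92) = 6794403/92 ≈ 73852.)
(C + 30878)*((23437 + 11445) + 33207) = (6794403/92 + 30878)*((23437 + 11445) + 33207) = 9635179*(34882 + 33207)/92 = (9635179/92)*68089 = 656049702931/92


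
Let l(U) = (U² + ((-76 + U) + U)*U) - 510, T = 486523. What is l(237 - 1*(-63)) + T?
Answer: 733213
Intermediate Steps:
l(U) = -510 + U² + U*(-76 + 2*U) (l(U) = (U² + (-76 + 2*U)*U) - 510 = (U² + U*(-76 + 2*U)) - 510 = -510 + U² + U*(-76 + 2*U))
l(237 - 1*(-63)) + T = (-510 - 76*(237 - 1*(-63)) + 3*(237 - 1*(-63))²) + 486523 = (-510 - 76*(237 + 63) + 3*(237 + 63)²) + 486523 = (-510 - 76*300 + 3*300²) + 486523 = (-510 - 22800 + 3*90000) + 486523 = (-510 - 22800 + 270000) + 486523 = 246690 + 486523 = 733213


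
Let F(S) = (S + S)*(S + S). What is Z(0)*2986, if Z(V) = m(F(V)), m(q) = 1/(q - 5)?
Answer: -2986/5 ≈ -597.20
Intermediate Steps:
F(S) = 4*S² (F(S) = (2*S)*(2*S) = 4*S²)
m(q) = 1/(-5 + q)
Z(V) = 1/(-5 + 4*V²)
Z(0)*2986 = 2986/(-5 + 4*0²) = 2986/(-5 + 4*0) = 2986/(-5 + 0) = 2986/(-5) = -⅕*2986 = -2986/5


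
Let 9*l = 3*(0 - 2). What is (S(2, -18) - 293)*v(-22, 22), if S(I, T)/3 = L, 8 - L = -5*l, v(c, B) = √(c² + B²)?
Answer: -6138*√2 ≈ -8680.4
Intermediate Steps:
v(c, B) = √(B² + c²)
l = -⅔ (l = (3*(0 - 2))/9 = (3*(-2))/9 = (⅑)*(-6) = -⅔ ≈ -0.66667)
L = 14/3 (L = 8 - (-5)*(-2)/3 = 8 - 1*10/3 = 8 - 10/3 = 14/3 ≈ 4.6667)
S(I, T) = 14 (S(I, T) = 3*(14/3) = 14)
(S(2, -18) - 293)*v(-22, 22) = (14 - 293)*√(22² + (-22)²) = -279*√(484 + 484) = -6138*√2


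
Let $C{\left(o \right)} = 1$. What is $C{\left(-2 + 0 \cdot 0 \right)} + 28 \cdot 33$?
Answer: $925$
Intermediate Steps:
$C{\left(-2 + 0 \cdot 0 \right)} + 28 \cdot 33 = 1 + 28 \cdot 33 = 1 + 924 = 925$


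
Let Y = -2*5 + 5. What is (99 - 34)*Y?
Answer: -325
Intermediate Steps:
Y = -5 (Y = -10 + 5 = -5)
(99 - 34)*Y = (99 - 34)*(-5) = 65*(-5) = -325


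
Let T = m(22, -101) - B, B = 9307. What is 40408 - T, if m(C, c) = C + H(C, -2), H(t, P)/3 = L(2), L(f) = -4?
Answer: 49705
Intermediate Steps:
H(t, P) = -12 (H(t, P) = 3*(-4) = -12)
m(C, c) = -12 + C (m(C, c) = C - 12 = -12 + C)
T = -9297 (T = (-12 + 22) - 1*9307 = 10 - 9307 = -9297)
40408 - T = 40408 - 1*(-9297) = 40408 + 9297 = 49705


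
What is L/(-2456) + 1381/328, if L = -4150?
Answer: 594117/100696 ≈ 5.9001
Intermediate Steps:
L/(-2456) + 1381/328 = -4150/(-2456) + 1381/328 = -4150*(-1/2456) + 1381*(1/328) = 2075/1228 + 1381/328 = 594117/100696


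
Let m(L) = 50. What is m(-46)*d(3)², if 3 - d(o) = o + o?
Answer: 450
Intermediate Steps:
d(o) = 3 - 2*o (d(o) = 3 - (o + o) = 3 - 2*o)
m(-46)*d(3)² = 50*(3 - 2*3)² = 50*(3 - 6)² = 50*(-3)² = 50*9 = 450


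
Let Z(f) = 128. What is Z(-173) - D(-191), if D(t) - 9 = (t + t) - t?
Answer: 310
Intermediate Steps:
D(t) = 9 + t (D(t) = 9 + ((t + t) - t) = 9 + (2*t - t) = 9 + t)
Z(-173) - D(-191) = 128 - (9 - 191) = 128 - 1*(-182) = 128 + 182 = 310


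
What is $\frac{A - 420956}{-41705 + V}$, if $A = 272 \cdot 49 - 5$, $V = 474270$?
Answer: $- \frac{407633}{432565} \approx -0.94236$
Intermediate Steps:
$A = 13323$ ($A = 13328 - 5 = 13323$)
$\frac{A - 420956}{-41705 + V} = \frac{13323 - 420956}{-41705 + 474270} = - \frac{407633}{432565}$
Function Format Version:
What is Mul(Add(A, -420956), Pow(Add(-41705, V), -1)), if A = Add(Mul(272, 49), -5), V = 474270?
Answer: Rational(-407633, 432565) ≈ -0.94236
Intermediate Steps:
A = 13323 (A = Add(13328, -5) = 13323)
Mul(Add(A, -420956), Pow(Add(-41705, V), -1)) = Mul(Add(13323, -420956), Pow(Add(-41705, 474270), -1)) = Mul(-407633, Pow(432565, -1)) = Mul(-407633, Rational(1, 432565)) = Rational(-407633, 432565)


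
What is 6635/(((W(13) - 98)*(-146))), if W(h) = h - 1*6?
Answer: 6635/13286 ≈ 0.49940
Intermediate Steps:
W(h) = -6 + h (W(h) = h - 6 = -6 + h)
6635/(((W(13) - 98)*(-146))) = 6635/((((-6 + 13) - 98)*(-146))) = 6635/(((7 - 98)*(-146))) = 6635/((-91*(-146))) = 6635/13286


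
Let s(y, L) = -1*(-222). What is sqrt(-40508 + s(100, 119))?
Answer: I*sqrt(40286) ≈ 200.71*I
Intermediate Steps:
s(y, L) = 222
sqrt(-40508 + s(100, 119)) = sqrt(-40508 + 222) = sqrt(-40286) = I*sqrt(40286)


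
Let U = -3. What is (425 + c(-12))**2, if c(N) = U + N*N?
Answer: 320356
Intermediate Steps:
c(N) = -3 + N**2 (c(N) = -3 + N*N = -3 + N**2)
(425 + c(-12))**2 = (425 + (-3 + (-12)**2))**2 = (425 + (-3 + 144))**2 = (425 + 141)**2 = 566**2 = 320356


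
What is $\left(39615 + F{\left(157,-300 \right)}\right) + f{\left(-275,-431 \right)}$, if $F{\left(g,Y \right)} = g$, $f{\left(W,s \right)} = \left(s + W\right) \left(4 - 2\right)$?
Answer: $38360$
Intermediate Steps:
$f{\left(W,s \right)} = 2 W + 2 s$ ($f{\left(W,s \right)} = \left(W + s\right) \left(4 - 2\right) = \left(W + s\right) 2 = 2 W + 2 s$)
$\left(39615 + F{\left(157,-300 \right)}\right) + f{\left(-275,-431 \right)} = \left(39615 + 157\right) + \left(2 \left(-275\right) + 2 \left(-431\right)\right) = 39772 - 1412 = 38360$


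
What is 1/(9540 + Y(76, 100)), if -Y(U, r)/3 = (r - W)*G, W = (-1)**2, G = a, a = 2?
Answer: 1/8946 ≈ 0.00011178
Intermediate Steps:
G = 2
W = 1
Y(U, r) = 6 - 6*r (Y(U, r) = -3*(r - 1*1)*2 = -3*(r - 1)*2 = -3*(-1 + r)*2 = -3*(-2 + 2*r) = 6 - 6*r)
1/(9540 + Y(76, 100)) = 1/(9540 + (6 - 6*100)) = 1/(9540 + (6 - 600)) = 1/(9540 - 594) = 1/8946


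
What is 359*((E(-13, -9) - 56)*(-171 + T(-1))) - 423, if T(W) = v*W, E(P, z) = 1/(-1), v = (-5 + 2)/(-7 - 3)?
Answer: 35048889/10 ≈ 3.5049e+6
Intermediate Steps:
v = 3/10 (v = -3/(-10) = -3*(-1/10) = 3/10 ≈ 0.30000)
E(P, z) = -1
T(W) = 3*W/10
359*((E(-13, -9) - 56)*(-171 + T(-1))) - 423 = 359*((-1 - 56)*(-171 + (3/10)*(-1))) - 423 = 359*(-57*(-171 - 3/10)) - 423 = 359*(-57*(-1713/10)) - 423 = 359*(97641/10) - 423 = 35053119/10 - 423 = 35048889/10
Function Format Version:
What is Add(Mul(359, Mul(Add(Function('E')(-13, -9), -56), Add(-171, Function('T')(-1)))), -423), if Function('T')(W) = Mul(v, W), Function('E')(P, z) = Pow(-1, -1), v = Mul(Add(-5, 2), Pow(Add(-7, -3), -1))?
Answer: Rational(35048889, 10) ≈ 3.5049e+6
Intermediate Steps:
v = Rational(3, 10) (v = Mul(-3, Pow(-10, -1)) = Mul(-3, Rational(-1, 10)) = Rational(3, 10) ≈ 0.30000)
Function('E')(P, z) = -1
Function('T')(W) = Mul(Rational(3, 10), W)
Add(Mul(359, Mul(Add(Function('E')(-13, -9), -56), Add(-171, Function('T')(-1)))), -423) = Add(Mul(359, Mul(Add(-1, -56), Add(-171, Mul(Rational(3, 10), -1)))), -423) = Add(Mul(359, Mul(-57, Add(-171, Rational(-3, 10)))), -423) = Add(Mul(359, Mul(-57, Rational(-1713, 10))), -423) = Add(Mul(359, Rational(97641, 10)), -423) = Add(Rational(35053119, 10), -423) = Rational(35048889, 10)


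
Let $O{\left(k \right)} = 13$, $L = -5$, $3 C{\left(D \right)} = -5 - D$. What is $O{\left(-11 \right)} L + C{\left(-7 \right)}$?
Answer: $- \frac{193}{3} \approx -64.333$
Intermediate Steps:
$C{\left(D \right)} = - \frac{5}{3} - \frac{D}{3}$ ($C{\left(D \right)} = \frac{-5 - D}{3} = - \frac{5}{3} - \frac{D}{3}$)
$O{\left(-11 \right)} L + C{\left(-7 \right)} = 13 \left(-5\right) - - \frac{2}{3} = -65 + \left(- \frac{5}{3} + \frac{7}{3}\right) = -65 + \frac{2}{3} = - \frac{193}{3}$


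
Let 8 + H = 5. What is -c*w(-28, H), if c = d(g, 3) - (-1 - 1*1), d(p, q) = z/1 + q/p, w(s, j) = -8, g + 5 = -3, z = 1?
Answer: 21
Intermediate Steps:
H = -3 (H = -8 + 5 = -3)
g = -8 (g = -5 - 3 = -8)
d(p, q) = 1 + q/p (d(p, q) = 1/1 + q/p = 1*1 + q/p = 1 + q/p)
c = 21/8 (c = (-8 + 3)/(-8) - (-1 - 1*1) = -⅛*(-5) - (-1 - 1) = 5/8 - 1*(-2) = 5/8 + 2 = 21/8 ≈ 2.6250)
-c*w(-28, H) = -21*(-8)/8 = -1*(-21) = 21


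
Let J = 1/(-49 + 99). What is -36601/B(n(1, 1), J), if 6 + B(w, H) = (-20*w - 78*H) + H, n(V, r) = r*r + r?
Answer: 1830050/2377 ≈ 769.90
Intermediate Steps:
n(V, r) = r + r² (n(V, r) = r² + r = r + r²)
J = 1/50 ≈ 0.020000
B(w, H) = -6 - 77*H - 20*w (B(w, H) = -6 + ((-20*w - 78*H) + H) = -6 + ((-78*H - 20*w) + H) = -6 + (-77*H - 20*w) = -6 - 77*H - 20*w)
-36601/B(n(1, 1), J) = -36601/(-6 - 77*1/50 - 20*(1 + 1)) = -36601/(-6 - 77/50 - 20*2) = -36601/(-6 - 77/50 - 40) = -36601/(-2377/50) = -36601*(-50/2377) = 1830050/2377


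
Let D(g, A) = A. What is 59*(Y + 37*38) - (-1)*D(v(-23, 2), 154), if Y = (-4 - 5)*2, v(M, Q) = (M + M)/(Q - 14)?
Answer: 82046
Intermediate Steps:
v(M, Q) = 2*M/(-14 + Q) (v(M, Q) = (2*M)/(-14 + Q) = 2*M/(-14 + Q))
Y = -18 (Y = -9*2 = -18)
59*(Y + 37*38) - (-1)*D(v(-23, 2), 154) = 59*(-18 + 37*38) - (-1)*154 = 59*(-18 + 1406) - 1*(-154) = 59*1388 + 154 = 81892 + 154 = 82046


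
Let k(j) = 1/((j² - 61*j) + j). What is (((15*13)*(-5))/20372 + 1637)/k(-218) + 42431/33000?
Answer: 137796923969323/1389000 ≈ 9.9206e+7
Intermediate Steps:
k(j) = 1/(j² - 60*j)
(((15*13)*(-5))/20372 + 1637)/k(-218) + 42431/33000 = (((15*13)*(-5))/20372 + 1637)/((1/((-218)*(-60 - 218)))) + 42431/33000 = ((195*(-5))*(1/20372) + 1637)/((-1/218/(-278))) + 42431*(1/33000) = (-975*1/20372 + 1637)/((-1/218*(-1/278))) + 42431/33000 = (-975/20372 + 1637)/(1/60604) + 42431/33000 = (33347989/20372)*60604 + 42431/33000 = 505255381339/5093 + 42431/33000 = 137796923969323/1389000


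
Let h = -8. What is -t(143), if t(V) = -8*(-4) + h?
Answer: -24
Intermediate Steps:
t(V) = 24 (t(V) = -8*(-4) - 8 = 32 - 8 = 24)
-t(143) = -1*24 = -24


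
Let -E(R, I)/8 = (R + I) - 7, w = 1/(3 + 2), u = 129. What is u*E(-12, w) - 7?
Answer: 96973/5 ≈ 19395.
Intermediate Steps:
w = ⅕ (w = 1/5 = ⅕ ≈ 0.20000)
E(R, I) = 56 - 8*I - 8*R (E(R, I) = -8*((R + I) - 7) = -8*((I + R) - 7) = -8*(-7 + I + R) = 56 - 8*I - 8*R)
u*E(-12, w) - 7 = 129*(56 - 8*⅕ - 8*(-12)) - 7 = 129*(56 - 8/5 + 96) - 7 = 129*(752/5) - 7 = 97008/5 - 7 = 96973/5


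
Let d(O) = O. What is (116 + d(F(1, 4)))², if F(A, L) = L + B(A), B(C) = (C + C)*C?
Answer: 14884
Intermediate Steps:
B(C) = 2*C² (B(C) = (2*C)*C = 2*C²)
F(A, L) = L + 2*A²
(116 + d(F(1, 4)))² = (116 + (4 + 2*1²))² = (116 + (4 + 2*1))² = (116 + (4 + 2))² = (116 + 6)² = 122² = 14884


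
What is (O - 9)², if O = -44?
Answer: 2809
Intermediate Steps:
(O - 9)² = (-44 - 9)² = (-53)² = 2809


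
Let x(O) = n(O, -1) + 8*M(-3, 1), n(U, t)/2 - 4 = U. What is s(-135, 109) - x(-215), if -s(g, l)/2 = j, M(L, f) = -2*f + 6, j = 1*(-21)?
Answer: 432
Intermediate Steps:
n(U, t) = 8 + 2*U
j = -21
M(L, f) = 6 - 2*f
s(g, l) = 42 (s(g, l) = -2*(-21) = 42)
x(O) = 40 + 2*O (x(O) = (8 + 2*O) + 8*(6 - 2*1) = (8 + 2*O) + 8*(6 - 2) = (8 + 2*O) + 8*4 = (8 + 2*O) + 32 = 40 + 2*O)
s(-135, 109) - x(-215) = 42 - (40 + 2*(-215)) = 42 - (40 - 430) = 42 - 1*(-390) = 42 + 390 = 432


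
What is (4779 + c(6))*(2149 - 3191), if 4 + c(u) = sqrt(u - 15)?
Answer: -4975550 - 3126*I ≈ -4.9756e+6 - 3126.0*I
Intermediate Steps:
c(u) = -4 + sqrt(-15 + u) (c(u) = -4 + sqrt(u - 15) = -4 + sqrt(-15 + u))
(4779 + c(6))*(2149 - 3191) = (4779 + (-4 + sqrt(-15 + 6)))*(2149 - 3191) = (4779 + (-4 + sqrt(-9)))*(-1042) = (4779 + (-4 + 3*I))*(-1042) = (4775 + 3*I)*(-1042) = -4975550 - 3126*I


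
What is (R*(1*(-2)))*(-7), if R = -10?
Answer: -140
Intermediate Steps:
(R*(1*(-2)))*(-7) = -10*(-2)*(-7) = 20*(-7) = -140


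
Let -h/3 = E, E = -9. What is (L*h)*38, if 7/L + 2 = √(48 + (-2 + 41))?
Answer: 14364/83 + 7182*√87/83 ≈ 980.16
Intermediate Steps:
L = 7/(-2 + √87) (L = 7/(-2 + √(48 + (-2 + 41))) = 7/(-2 + √(48 + 39)) = 7/(-2 + √87) ≈ 0.95532)
h = 27 (h = -3*(-9) = 27)
(L*h)*38 = ((14/83 + 7*√87/83)*27)*38 = (378/83 + 189*√87/83)*38 = 14364/83 + 7182*√87/83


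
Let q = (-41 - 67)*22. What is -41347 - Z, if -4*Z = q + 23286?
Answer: -72239/2 ≈ -36120.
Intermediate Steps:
q = -2376 (q = -108*22 = -2376)
Z = -10455/2 (Z = -(-2376 + 23286)/4 = -¼*20910 = -10455/2 ≈ -5227.5)
-41347 - Z = -41347 - 1*(-10455/2) = -41347 + 10455/2 = -72239/2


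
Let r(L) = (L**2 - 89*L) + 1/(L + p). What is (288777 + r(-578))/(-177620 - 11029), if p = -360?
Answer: -70277357/19661418 ≈ -3.5744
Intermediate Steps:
r(L) = L**2 + 1/(-360 + L) - 89*L (r(L) = (L**2 - 89*L) + 1/(L - 360) = (L**2 - 89*L) + 1/(-360 + L) = L**2 + 1/(-360 + L) - 89*L)
(288777 + r(-578))/(-177620 - 11029) = (288777 + (1 + (-578)**3 - 449*(-578)**2 + 32040*(-578))/(-360 - 578))/(-177620 - 11029) = (288777 + (1 - 193100552 - 449*334084 - 18519120)/(-938))/(-188649) = (288777 - (1 - 193100552 - 150003716 - 18519120)/938)*(-1/188649) = (288777 - 1/938*(-361623387))*(-1/188649) = (288777 + 361623387/938)*(-1/188649) = (632496213/938)*(-1/188649) = -70277357/19661418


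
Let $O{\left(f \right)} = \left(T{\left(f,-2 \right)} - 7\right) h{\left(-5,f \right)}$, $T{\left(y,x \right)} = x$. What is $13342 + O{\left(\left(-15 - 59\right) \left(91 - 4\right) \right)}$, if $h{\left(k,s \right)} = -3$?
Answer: $13369$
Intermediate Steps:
$O{\left(f \right)} = 27$ ($O{\left(f \right)} = \left(-2 - 7\right) \left(-3\right) = \left(-9\right) \left(-3\right) = 27$)
$13342 + O{\left(\left(-15 - 59\right) \left(91 - 4\right) \right)} = 13342 + 27 = 13369$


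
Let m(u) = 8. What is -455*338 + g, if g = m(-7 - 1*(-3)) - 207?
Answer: -153989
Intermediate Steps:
g = -199 (g = 8 - 207 = -199)
-455*338 + g = -455*338 - 199 = -153790 - 199 = -153989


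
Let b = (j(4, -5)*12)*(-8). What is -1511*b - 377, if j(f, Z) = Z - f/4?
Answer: -870713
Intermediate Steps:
j(f, Z) = Z - f/4
b = 576 (b = ((-5 - 1/4*4)*12)*(-8) = ((-5 - 1)*12)*(-8) = -6*12*(-8) = -72*(-8) = 576)
-1511*b - 377 = -1511*576 - 377 = -870336 - 377 = -870713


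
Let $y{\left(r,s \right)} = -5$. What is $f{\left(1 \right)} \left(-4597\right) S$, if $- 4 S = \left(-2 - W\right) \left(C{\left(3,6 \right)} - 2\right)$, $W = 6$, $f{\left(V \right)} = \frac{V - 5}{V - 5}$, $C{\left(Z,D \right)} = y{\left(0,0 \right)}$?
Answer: $64358$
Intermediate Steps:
$C{\left(Z,D \right)} = -5$
$f{\left(V \right)} = 1$ ($f{\left(V \right)} = \frac{-5 + V}{-5 + V} = 1$)
$S = -14$ ($S = - \frac{\left(-2 - 6\right) \left(-5 - 2\right)}{4} = - \frac{\left(-2 - 6\right) \left(-7\right)}{4} = - \frac{\left(-8\right) \left(-7\right)}{4} = \left(- \frac{1}{4}\right) 56 = -14$)
$f{\left(1 \right)} \left(-4597\right) S = 1 \left(-4597\right) \left(-14\right) = \left(-4597\right) \left(-14\right) = 64358$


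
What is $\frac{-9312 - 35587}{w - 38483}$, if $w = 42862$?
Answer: $- \frac{44899}{4379} \approx -10.253$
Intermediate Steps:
$\frac{-9312 - 35587}{w - 38483} = \frac{-9312 - 35587}{42862 - 38483} = - \frac{44899}{4379}$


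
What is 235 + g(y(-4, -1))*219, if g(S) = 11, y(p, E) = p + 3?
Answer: 2644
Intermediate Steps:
y(p, E) = 3 + p
235 + g(y(-4, -1))*219 = 235 + 11*219 = 235 + 2409 = 2644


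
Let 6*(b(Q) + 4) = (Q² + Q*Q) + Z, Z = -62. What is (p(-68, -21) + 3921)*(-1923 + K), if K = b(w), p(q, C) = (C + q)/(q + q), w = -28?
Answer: -223471555/34 ≈ -6.5727e+6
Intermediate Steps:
b(Q) = -43/3 + Q²/3 (b(Q) = -4 + ((Q² + Q*Q) - 62)/6 = -4 + ((Q² + Q²) - 62)/6 = -4 + (2*Q² - 62)/6 = -4 + (-62 + 2*Q²)/6 = -4 + (-31/3 + Q²/3) = -43/3 + Q²/3)
p(q, C) = (C + q)/(2*q) (p(q, C) = (C + q)/((2*q)) = (C + q)*(1/(2*q)) = (C + q)/(2*q))
K = 247 (K = -43/3 + (⅓)*(-28)² = -43/3 + (⅓)*784 = -43/3 + 784/3 = 247)
(p(-68, -21) + 3921)*(-1923 + K) = ((½)*(-21 - 68)/(-68) + 3921)*(-1923 + 247) = ((½)*(-1/68)*(-89) + 3921)*(-1676) = (89/136 + 3921)*(-1676) = (533345/136)*(-1676) = -223471555/34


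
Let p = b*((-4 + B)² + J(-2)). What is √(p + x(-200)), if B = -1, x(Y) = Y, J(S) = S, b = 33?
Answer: √559 ≈ 23.643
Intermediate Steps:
p = 759 (p = 33*((-4 - 1)² - 2) = 33*((-5)² - 2) = 33*(25 - 2) = 33*23 = 759)
√(p + x(-200)) = √(759 - 200) = √559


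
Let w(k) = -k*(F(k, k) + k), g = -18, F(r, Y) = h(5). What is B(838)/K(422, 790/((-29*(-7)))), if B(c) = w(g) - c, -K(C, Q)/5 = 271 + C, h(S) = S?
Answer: 1072/3465 ≈ 0.30938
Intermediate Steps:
F(r, Y) = 5
K(C, Q) = -1355 - 5*C (K(C, Q) = -5*(271 + C) = -1355 - 5*C)
w(k) = -k*(5 + k)
B(c) = -234 - c (B(c) = -1*(-18)*(5 - 18) - c = -1*(-18)*(-13) - c = -234 - c)
B(838)/K(422, 790/((-29*(-7)))) = (-234 - 1*838)/(-1355 - 5*422) = (-234 - 838)/(-1355 - 2110) = -1072/(-3465) = -1072*(-1/3465) = 1072/3465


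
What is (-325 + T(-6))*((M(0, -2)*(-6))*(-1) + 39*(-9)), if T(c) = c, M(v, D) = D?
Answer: 120153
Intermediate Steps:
(-325 + T(-6))*((M(0, -2)*(-6))*(-1) + 39*(-9)) = (-325 - 6)*(-2*(-6)*(-1) + 39*(-9)) = -331*(12*(-1) - 351) = -331*(-12 - 351) = -331*(-363) = 120153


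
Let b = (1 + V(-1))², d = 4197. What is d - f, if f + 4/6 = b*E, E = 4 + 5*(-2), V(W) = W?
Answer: 12593/3 ≈ 4197.7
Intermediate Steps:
E = -6 (E = 4 - 10 = -6)
b = 0 (b = (1 - 1)² = 0² = 0)
f = -⅔ (f = -⅔ + 0*(-6) = -⅔ + 0 = -⅔ ≈ -0.66667)
d - f = 4197 - 1*(-⅔) = 4197 + ⅔ = 12593/3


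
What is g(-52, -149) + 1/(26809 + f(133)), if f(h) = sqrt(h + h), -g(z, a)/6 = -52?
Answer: 11802176731/37827485 - sqrt(266)/718722215 ≈ 312.00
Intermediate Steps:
g(z, a) = 312 (g(z, a) = -6*(-52) = 312)
f(h) = sqrt(2)*sqrt(h) (f(h) = sqrt(2*h) = sqrt(2)*sqrt(h))
g(-52, -149) + 1/(26809 + f(133)) = 312 + 1/(26809 + sqrt(2)*sqrt(133)) = 312 + 1/(26809 + sqrt(266))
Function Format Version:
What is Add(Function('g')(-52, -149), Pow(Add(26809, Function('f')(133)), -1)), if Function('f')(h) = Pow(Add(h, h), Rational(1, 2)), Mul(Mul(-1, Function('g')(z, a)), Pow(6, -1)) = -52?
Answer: Add(Rational(11802176731, 37827485), Mul(Rational(-1, 718722215), Pow(266, Rational(1, 2)))) ≈ 312.00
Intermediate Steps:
Function('g')(z, a) = 312 (Function('g')(z, a) = Mul(-6, -52) = 312)
Function('f')(h) = Mul(Pow(2, Rational(1, 2)), Pow(h, Rational(1, 2))) (Function('f')(h) = Pow(Mul(2, h), Rational(1, 2)) = Mul(Pow(2, Rational(1, 2)), Pow(h, Rational(1, 2))))
Add(Function('g')(-52, -149), Pow(Add(26809, Function('f')(133)), -1)) = Add(312, Pow(Add(26809, Mul(Pow(2, Rational(1, 2)), Pow(133, Rational(1, 2)))), -1)) = Add(312, Pow(Add(26809, Pow(266, Rational(1, 2))), -1))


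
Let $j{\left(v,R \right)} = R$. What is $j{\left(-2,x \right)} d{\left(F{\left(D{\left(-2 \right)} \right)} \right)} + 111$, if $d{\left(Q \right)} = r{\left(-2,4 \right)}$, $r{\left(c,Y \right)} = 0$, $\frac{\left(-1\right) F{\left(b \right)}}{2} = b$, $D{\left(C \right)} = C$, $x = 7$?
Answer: $111$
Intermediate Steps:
$F{\left(b \right)} = - 2 b$
$d{\left(Q \right)} = 0$
$j{\left(-2,x \right)} d{\left(F{\left(D{\left(-2 \right)} \right)} \right)} + 111 = 7 \cdot 0 + 111 = 0 + 111 = 111$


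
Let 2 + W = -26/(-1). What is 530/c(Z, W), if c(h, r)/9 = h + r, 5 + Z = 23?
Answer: 265/189 ≈ 1.4021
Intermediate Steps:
Z = 18 (Z = -5 + 23 = 18)
W = 24 (W = -2 - 26/(-1) = -2 - 26*(-1) = -2 + 26 = 24)
c(h, r) = 9*h + 9*r (c(h, r) = 9*(h + r) = 9*h + 9*r)
530/c(Z, W) = 530/(9*18 + 9*24) = 530/(162 + 216) = 530/378 = 530*(1/378) = 265/189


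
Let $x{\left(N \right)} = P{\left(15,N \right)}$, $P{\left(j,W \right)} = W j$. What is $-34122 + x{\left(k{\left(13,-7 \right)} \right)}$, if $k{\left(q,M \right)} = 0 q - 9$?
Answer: $-34257$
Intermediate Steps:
$k{\left(q,M \right)} = -9$ ($k{\left(q,M \right)} = 0 - 9 = -9$)
$x{\left(N \right)} = 15 N$ ($x{\left(N \right)} = N 15 = 15 N$)
$-34122 + x{\left(k{\left(13,-7 \right)} \right)} = -34122 + 15 \left(-9\right) = -34122 - 135 = -34257$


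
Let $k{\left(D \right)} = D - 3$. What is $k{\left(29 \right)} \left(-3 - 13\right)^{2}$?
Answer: $6656$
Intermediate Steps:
$k{\left(D \right)} = -3 + D$
$k{\left(29 \right)} \left(-3 - 13\right)^{2} = \left(-3 + 29\right) \left(-3 - 13\right)^{2} = 26 \left(-16\right)^{2} = 26 \cdot 256 = 6656$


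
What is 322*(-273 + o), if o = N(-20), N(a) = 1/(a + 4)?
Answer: -703409/8 ≈ -87926.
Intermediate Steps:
N(a) = 1/(4 + a)
o = -1/16 (o = 1/(4 - 20) = 1/(-16) = -1/16 ≈ -0.062500)
322*(-273 + o) = 322*(-273 - 1/16) = 322*(-4369/16) = -703409/8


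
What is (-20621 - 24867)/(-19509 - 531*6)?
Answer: 45488/22695 ≈ 2.0043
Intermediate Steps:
(-20621 - 24867)/(-19509 - 531*6) = -45488/(-19509 - 3186) = -45488/(-22695) = -45488*(-1/22695) = 45488/22695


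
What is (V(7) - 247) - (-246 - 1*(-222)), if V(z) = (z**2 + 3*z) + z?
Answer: -146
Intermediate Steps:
V(z) = z**2 + 4*z
(V(7) - 247) - (-246 - 1*(-222)) = (7*(4 + 7) - 247) - (-246 - 1*(-222)) = (7*11 - 247) - (-246 + 222) = (77 - 247) - 1*(-24) = -170 + 24 = -146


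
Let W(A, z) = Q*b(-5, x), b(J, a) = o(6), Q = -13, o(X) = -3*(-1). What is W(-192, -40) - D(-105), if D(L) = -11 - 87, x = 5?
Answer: 59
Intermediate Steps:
o(X) = 3
b(J, a) = 3
D(L) = -98
W(A, z) = -39 (W(A, z) = -13*3 = -39)
W(-192, -40) - D(-105) = -39 - 1*(-98) = -39 + 98 = 59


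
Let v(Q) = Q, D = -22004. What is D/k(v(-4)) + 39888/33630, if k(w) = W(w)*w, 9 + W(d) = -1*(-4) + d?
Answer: -30773273/50445 ≈ -610.04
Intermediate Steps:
W(d) = -5 + d (W(d) = -9 + (-1*(-4) + d) = -9 + (4 + d) = -5 + d)
k(w) = w*(-5 + w) (k(w) = (-5 + w)*w = w*(-5 + w))
D/k(v(-4)) + 39888/33630 = -22004*(-1/(4*(-5 - 4))) + 39888/33630 = -22004/((-4*(-9))) + 39888*(1/33630) = -22004/36 + 6648/5605 = -22004*1/36 + 6648/5605 = -5501/9 + 6648/5605 = -30773273/50445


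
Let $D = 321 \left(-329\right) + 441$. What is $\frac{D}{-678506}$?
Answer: $\frac{52584}{339253} \approx 0.155$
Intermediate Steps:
$D = -105168$ ($D = -105609 + 441 = -105168$)
$\frac{D}{-678506} = - \frac{105168}{-678506} = \left(-105168\right) \left(- \frac{1}{678506}\right) = \frac{52584}{339253}$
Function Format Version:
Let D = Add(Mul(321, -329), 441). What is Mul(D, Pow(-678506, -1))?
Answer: Rational(52584, 339253) ≈ 0.15500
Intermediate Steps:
D = -105168 (D = Add(-105609, 441) = -105168)
Mul(D, Pow(-678506, -1)) = Mul(-105168, Pow(-678506, -1)) = Mul(-105168, Rational(-1, 678506)) = Rational(52584, 339253)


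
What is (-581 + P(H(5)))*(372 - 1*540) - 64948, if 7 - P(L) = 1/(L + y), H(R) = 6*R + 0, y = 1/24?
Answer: 3243428/103 ≈ 31490.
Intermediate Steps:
y = 1/24 ≈ 0.041667
H(R) = 6*R
P(L) = 7 - 1/(1/24 + L) (P(L) = 7 - 1/(L + 1/24) = 7 - 1/(1/24 + L))
(-581 + P(H(5)))*(372 - 1*540) - 64948 = (-581 + (-17 + 168*(6*5))/(1 + 24*(6*5)))*(372 - 1*540) - 64948 = (-581 + (-17 + 168*30)/(1 + 24*30))*(372 - 540) - 64948 = (-581 + (-17 + 5040)/(1 + 720))*(-168) - 64948 = (-581 + 5023/721)*(-168) - 64948 = -413878/721*(-168) - 64948 = 9933072/103 - 64948 = 3243428/103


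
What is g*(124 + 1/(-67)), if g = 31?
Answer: 257517/67 ≈ 3843.5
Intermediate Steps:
g*(124 + 1/(-67)) = 31*(124 + 1/(-67)) = 31*(124 - 1/67) = 31*(8307/67) = 257517/67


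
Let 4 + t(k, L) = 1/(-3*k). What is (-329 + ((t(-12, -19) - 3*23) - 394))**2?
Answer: 821109025/1296 ≈ 6.3357e+5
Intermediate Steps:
t(k, L) = -4 - 1/(3*k) (t(k, L) = -4 + 1/(-3*k) = -4 - 1/(3*k))
(-329 + ((t(-12, -19) - 3*23) - 394))**2 = (-329 + (((-4 - 1/3/(-12)) - 3*23) - 394))**2 = (-329 + (((-4 - 1/3*(-1/12)) - 69) - 394))**2 = (-329 + (((-4 + 1/36) - 69) - 394))**2 = (-329 + ((-143/36 - 69) - 394))**2 = (-329 + (-2627/36 - 394))**2 = (-329 - 16811/36)**2 = (-28655/36)**2 = 821109025/1296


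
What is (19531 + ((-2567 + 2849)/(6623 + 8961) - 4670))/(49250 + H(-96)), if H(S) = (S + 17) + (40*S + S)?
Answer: 115797053/352471120 ≈ 0.32853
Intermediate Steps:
H(S) = 17 + 42*S (H(S) = (17 + S) + 41*S = 17 + 42*S)
(19531 + ((-2567 + 2849)/(6623 + 8961) - 4670))/(49250 + H(-96)) = (19531 + ((-2567 + 2849)/(6623 + 8961) - 4670))/(49250 + (17 + 42*(-96))) = (19531 + (282/15584 - 4670))/(49250 + (17 - 4032)) = (19531 + (282*(1/15584) - 4670))/(49250 - 4015) = (19531 + (141/7792 - 4670))/45235 = (19531 - 36388499/7792)*(1/45235) = (115797053/7792)*(1/45235) = 115797053/352471120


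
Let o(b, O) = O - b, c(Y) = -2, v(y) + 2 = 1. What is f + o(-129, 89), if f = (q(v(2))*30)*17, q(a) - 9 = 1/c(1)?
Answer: 4553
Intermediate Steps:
v(y) = -1 (v(y) = -2 + 1 = -1)
q(a) = 17/2 (q(a) = 9 + 1/(-2) = 9 + 1*(-½) = 9 - ½ = 17/2)
f = 4335 (f = ((17/2)*30)*17 = 255*17 = 4335)
f + o(-129, 89) = 4335 + (89 - 1*(-129)) = 4335 + (89 + 129) = 4335 + 218 = 4553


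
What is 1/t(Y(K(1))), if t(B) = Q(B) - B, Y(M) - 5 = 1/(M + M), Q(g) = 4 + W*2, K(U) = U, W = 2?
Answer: 2/5 ≈ 0.40000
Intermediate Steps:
Q(g) = 8 (Q(g) = 4 + 2*2 = 4 + 4 = 8)
Y(M) = 5 + 1/(2*M) (Y(M) = 5 + 1/(M + M) = 5 + 1/(2*M))
t(B) = 8 - B
1/t(Y(K(1))) = 1/(8 - (5 + (1/2)/1)) = 1/(8 - (5 + (1/2)*1)) = 1/(8 - (5 + 1/2)) = 1/(8 - 1*11/2) = 1/(8 - 11/2) = 1/(5/2) = 2/5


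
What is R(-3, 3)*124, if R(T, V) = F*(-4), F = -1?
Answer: 496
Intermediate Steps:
R(T, V) = 4 (R(T, V) = -1*(-4) = 4)
R(-3, 3)*124 = 4*124 = 496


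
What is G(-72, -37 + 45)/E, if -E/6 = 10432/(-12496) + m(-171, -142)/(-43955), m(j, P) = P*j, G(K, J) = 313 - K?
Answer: 13216609175/285737412 ≈ 46.254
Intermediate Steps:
E = 285737412/34328855 (E = -6*(10432/(-12496) - 142*(-171)/(-43955)) = -6*(10432*(-1/12496) + 24282*(-1/43955)) = -6*(-652/781 - 24282/43955) = -6*(-47622902/34328855) = 285737412/34328855 ≈ 8.3235)
G(-72, -37 + 45)/E = (313 - 1*(-72))/(285737412/34328855) = (313 + 72)*(34328855/285737412) = 385*(34328855/285737412) = 13216609175/285737412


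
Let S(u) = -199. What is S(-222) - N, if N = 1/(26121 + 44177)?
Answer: -13989303/70298 ≈ -199.00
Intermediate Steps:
N = 1/70298 ≈ 1.4225e-5
S(-222) - N = -199 - 1*1/70298 = -199 - 1/70298 = -13989303/70298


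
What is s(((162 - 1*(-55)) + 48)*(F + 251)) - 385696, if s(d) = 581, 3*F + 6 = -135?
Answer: -385115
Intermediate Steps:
F = -47 (F = -2 + (1/3)*(-135) = -2 - 45 = -47)
s(((162 - 1*(-55)) + 48)*(F + 251)) - 385696 = 581 - 385696 = -385115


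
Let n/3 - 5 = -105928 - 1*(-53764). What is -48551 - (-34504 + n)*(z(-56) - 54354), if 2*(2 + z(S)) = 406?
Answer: -10342242644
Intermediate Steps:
z(S) = 201 (z(S) = -2 + (½)*406 = -2 + 203 = 201)
n = -156477 (n = 15 + 3*(-105928 - 1*(-53764)) = 15 + 3*(-105928 + 53764) = 15 + 3*(-52164) = 15 - 156492 = -156477)
-48551 - (-34504 + n)*(z(-56) - 54354) = -48551 - (-34504 - 156477)*(201 - 54354) = -48551 - (-190981)*(-54153) = -48551 - 1*10342194093 = -48551 - 10342194093 = -10342242644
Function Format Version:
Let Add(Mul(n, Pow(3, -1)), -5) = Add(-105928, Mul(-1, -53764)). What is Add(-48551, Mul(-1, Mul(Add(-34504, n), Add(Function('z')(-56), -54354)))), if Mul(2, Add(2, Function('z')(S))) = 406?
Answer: -10342242644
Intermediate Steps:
Function('z')(S) = 201 (Function('z')(S) = Add(-2, Mul(Rational(1, 2), 406)) = Add(-2, 203) = 201)
n = -156477 (n = Add(15, Mul(3, Add(-105928, Mul(-1, -53764)))) = Add(15, Mul(3, Add(-105928, 53764))) = Add(15, Mul(3, -52164)) = Add(15, -156492) = -156477)
Add(-48551, Mul(-1, Mul(Add(-34504, n), Add(Function('z')(-56), -54354)))) = Add(-48551, Mul(-1, Mul(Add(-34504, -156477), Add(201, -54354)))) = Add(-48551, Mul(-1, Mul(-190981, -54153))) = Add(-48551, Mul(-1, 10342194093)) = Add(-48551, -10342194093) = -10342242644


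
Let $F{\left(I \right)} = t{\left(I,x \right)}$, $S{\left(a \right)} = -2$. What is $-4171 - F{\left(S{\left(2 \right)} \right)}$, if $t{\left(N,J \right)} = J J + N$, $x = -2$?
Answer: $-4173$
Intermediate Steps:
$t{\left(N,J \right)} = N + J^{2}$ ($t{\left(N,J \right)} = J^{2} + N = N + J^{2}$)
$F{\left(I \right)} = 4 + I$ ($F{\left(I \right)} = I + \left(-2\right)^{2} = I + 4 = 4 + I$)
$-4171 - F{\left(S{\left(2 \right)} \right)} = -4171 - \left(4 - 2\right) = -4171 - 2 = -4173$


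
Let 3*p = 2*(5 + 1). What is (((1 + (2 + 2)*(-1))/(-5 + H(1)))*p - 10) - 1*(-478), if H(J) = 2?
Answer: 472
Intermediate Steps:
p = 4 (p = (2*(5 + 1))/3 = (2*6)/3 = (⅓)*12 = 4)
(((1 + (2 + 2)*(-1))/(-5 + H(1)))*p - 10) - 1*(-478) = (((1 + (2 + 2)*(-1))/(-5 + 2))*4 - 10) - 1*(-478) = (((1 + 4*(-1))/(-3))*4 - 10) + 478 = (((1 - 4)*(-⅓))*4 - 10) + 478 = (-3*(-⅓)*4 - 10) + 478 = (1*4 - 10) + 478 = (4 - 10) + 478 = -6 + 478 = 472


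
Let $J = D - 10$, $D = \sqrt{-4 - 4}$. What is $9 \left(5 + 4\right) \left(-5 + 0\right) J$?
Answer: $4050 - 810 i \sqrt{2} \approx 4050.0 - 1145.5 i$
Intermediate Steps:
$D = 2 i \sqrt{2}$ ($D = \sqrt{-8} = 2 i \sqrt{2} \approx 2.8284 i$)
$J = -10 + 2 i \sqrt{2}$ ($J = 2 i \sqrt{2} - 10 = -10 + 2 i \sqrt{2} \approx -10.0 + 2.8284 i$)
$9 \left(5 + 4\right) \left(-5 + 0\right) J = 9 \left(5 + 4\right) \left(-5 + 0\right) \left(-10 + 2 i \sqrt{2}\right) = 9 \cdot 9 \left(-5\right) \left(-10 + 2 i \sqrt{2}\right) = 9 \left(-45\right) \left(-10 + 2 i \sqrt{2}\right) = - 405 \left(-10 + 2 i \sqrt{2}\right) = 4050 - 810 i \sqrt{2}$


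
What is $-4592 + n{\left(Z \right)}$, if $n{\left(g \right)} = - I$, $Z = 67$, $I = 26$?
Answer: $-4618$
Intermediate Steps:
$n{\left(g \right)} = -26$ ($n{\left(g \right)} = \left(-1\right) 26 = -26$)
$-4592 + n{\left(Z \right)} = -4592 - 26 = -4618$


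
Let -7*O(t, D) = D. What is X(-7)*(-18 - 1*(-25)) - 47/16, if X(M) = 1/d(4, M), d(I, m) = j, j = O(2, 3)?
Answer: -925/48 ≈ -19.271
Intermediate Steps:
O(t, D) = -D/7
j = -3/7 (j = -1/7*3 = -3/7 ≈ -0.42857)
d(I, m) = -3/7
X(M) = -7/3 (X(M) = 1/(-3/7) = -7/3)
X(-7)*(-18 - 1*(-25)) - 47/16 = -7*(-18 - 1*(-25))/3 - 47/16 = -7*(-18 + 25)/3 - 47*1/16 = -7/3*7 - 47/16 = -49/3 - 47/16 = -925/48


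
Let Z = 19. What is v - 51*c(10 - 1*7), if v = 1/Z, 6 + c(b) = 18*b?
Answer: -46511/19 ≈ -2447.9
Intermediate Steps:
c(b) = -6 + 18*b
v = 1/19 ≈ 0.052632
v - 51*c(10 - 1*7) = 1/19 - 51*(-6 + 18*(10 - 1*7)) = 1/19 - 51*(-6 + 18*(10 - 7)) = 1/19 - 51*(-6 + 18*3) = 1/19 - 51*(-6 + 54) = 1/19 - 51*48 = 1/19 - 2448 = -46511/19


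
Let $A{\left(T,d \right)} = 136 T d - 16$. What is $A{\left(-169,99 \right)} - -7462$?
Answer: $-2267970$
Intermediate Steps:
$A{\left(T,d \right)} = -16 + 136 T d$ ($A{\left(T,d \right)} = 136 T d + \left(-65 + 49\right) = 136 T d - 16 = -16 + 136 T d$)
$A{\left(-169,99 \right)} - -7462 = \left(-16 + 136 \left(-169\right) 99\right) - -7462 = \left(-16 - 2275416\right) + 7462 = -2275432 + 7462 = -2267970$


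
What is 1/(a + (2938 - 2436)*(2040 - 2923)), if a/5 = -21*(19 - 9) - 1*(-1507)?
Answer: -1/436781 ≈ -2.2895e-6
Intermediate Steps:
a = 6485 (a = 5*(-21*(19 - 9) - 1*(-1507)) = 5*(-21*10 + 1507) = 5*(-210 + 1507) = 5*1297 = 6485)
1/(a + (2938 - 2436)*(2040 - 2923)) = 1/(6485 + (2938 - 2436)*(2040 - 2923)) = 1/(6485 + 502*(-883)) = 1/(6485 - 443266) = 1/(-436781) = -1/436781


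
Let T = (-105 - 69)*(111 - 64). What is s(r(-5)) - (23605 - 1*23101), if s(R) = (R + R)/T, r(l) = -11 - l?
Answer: -686950/1363 ≈ -504.00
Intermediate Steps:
T = -8178 (T = -174*47 = -8178)
s(R) = -R/4089 (s(R) = (R + R)/(-8178) = (2*R)*(-1/8178) = -R/4089)
s(r(-5)) - (23605 - 1*23101) = -(-11 - 1*(-5))/4089 - (23605 - 1*23101) = -(-11 + 5)/4089 - (23605 - 23101) = -1/4089*(-6) - 1*504 = 2/1363 - 504 = -686950/1363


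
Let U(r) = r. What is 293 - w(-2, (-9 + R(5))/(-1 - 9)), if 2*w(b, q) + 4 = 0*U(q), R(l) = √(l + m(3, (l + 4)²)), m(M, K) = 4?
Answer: 295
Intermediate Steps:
R(l) = √(4 + l) (R(l) = √(l + 4) = √(4 + l))
w(b, q) = -2 (w(b, q) = -2 + (0*q)/2 = -2 + (½)*0 = -2 + 0 = -2)
293 - w(-2, (-9 + R(5))/(-1 - 9)) = 293 - 1*(-2) = 293 + 2 = 295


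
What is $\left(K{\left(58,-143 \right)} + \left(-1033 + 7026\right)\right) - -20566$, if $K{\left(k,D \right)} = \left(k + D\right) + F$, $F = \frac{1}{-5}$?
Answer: $\frac{132369}{5} \approx 26474.0$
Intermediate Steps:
$F = - \frac{1}{5} \approx -0.2$
$K{\left(k,D \right)} = - \frac{1}{5} + D + k$ ($K{\left(k,D \right)} = \left(k + D\right) - \frac{1}{5} = \left(D + k\right) - \frac{1}{5} = - \frac{1}{5} + D + k$)
$\left(K{\left(58,-143 \right)} + \left(-1033 + 7026\right)\right) - -20566 = \left(\left(- \frac{1}{5} - 143 + 58\right) + \left(-1033 + 7026\right)\right) - -20566 = \left(- \frac{426}{5} + 5993\right) + 20566 = \frac{29539}{5} + 20566 = \frac{132369}{5}$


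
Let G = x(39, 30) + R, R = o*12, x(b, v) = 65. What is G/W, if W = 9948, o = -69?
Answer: -763/9948 ≈ -0.076699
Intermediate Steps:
R = -828 (R = -69*12 = -828)
G = -763 (G = 65 - 828 = -763)
G/W = -763/9948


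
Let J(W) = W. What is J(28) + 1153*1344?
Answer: 1549660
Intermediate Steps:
J(28) + 1153*1344 = 28 + 1153*1344 = 28 + 1549632 = 1549660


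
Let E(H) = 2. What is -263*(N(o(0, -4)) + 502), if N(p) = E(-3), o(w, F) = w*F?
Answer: -132552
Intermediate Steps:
o(w, F) = F*w
N(p) = 2
-263*(N(o(0, -4)) + 502) = -263*(2 + 502) = -263*504 = -132552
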